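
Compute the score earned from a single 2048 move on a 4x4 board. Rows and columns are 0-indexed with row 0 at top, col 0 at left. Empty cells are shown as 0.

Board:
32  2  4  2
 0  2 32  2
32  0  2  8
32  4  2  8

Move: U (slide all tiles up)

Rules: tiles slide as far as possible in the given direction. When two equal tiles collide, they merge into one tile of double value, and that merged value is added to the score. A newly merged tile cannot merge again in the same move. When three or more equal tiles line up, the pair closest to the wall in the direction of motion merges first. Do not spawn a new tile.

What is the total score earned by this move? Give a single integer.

Answer: 92

Derivation:
Slide up:
col 0: [32, 0, 32, 32] -> [64, 32, 0, 0]  score +64 (running 64)
col 1: [2, 2, 0, 4] -> [4, 4, 0, 0]  score +4 (running 68)
col 2: [4, 32, 2, 2] -> [4, 32, 4, 0]  score +4 (running 72)
col 3: [2, 2, 8, 8] -> [4, 16, 0, 0]  score +20 (running 92)
Board after move:
64  4  4  4
32  4 32 16
 0  0  4  0
 0  0  0  0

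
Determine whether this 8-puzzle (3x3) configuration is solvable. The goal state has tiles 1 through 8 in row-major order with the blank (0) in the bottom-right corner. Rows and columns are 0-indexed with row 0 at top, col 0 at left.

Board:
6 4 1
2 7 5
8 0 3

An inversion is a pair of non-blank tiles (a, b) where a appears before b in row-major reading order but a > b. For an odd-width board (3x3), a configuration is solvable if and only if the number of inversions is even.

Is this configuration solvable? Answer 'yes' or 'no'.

Inversions (pairs i<j in row-major order where tile[i] > tile[j] > 0): 12
12 is even, so the puzzle is solvable.

Answer: yes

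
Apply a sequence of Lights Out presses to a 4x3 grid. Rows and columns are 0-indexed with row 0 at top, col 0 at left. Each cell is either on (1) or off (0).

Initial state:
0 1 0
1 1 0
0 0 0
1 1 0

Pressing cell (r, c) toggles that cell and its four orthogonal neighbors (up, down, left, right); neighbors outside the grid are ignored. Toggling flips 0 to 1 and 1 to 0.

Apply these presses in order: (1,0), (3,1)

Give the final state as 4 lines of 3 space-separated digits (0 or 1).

Answer: 1 1 0
0 0 0
1 1 0
0 0 1

Derivation:
After press 1 at (1,0):
1 1 0
0 0 0
1 0 0
1 1 0

After press 2 at (3,1):
1 1 0
0 0 0
1 1 0
0 0 1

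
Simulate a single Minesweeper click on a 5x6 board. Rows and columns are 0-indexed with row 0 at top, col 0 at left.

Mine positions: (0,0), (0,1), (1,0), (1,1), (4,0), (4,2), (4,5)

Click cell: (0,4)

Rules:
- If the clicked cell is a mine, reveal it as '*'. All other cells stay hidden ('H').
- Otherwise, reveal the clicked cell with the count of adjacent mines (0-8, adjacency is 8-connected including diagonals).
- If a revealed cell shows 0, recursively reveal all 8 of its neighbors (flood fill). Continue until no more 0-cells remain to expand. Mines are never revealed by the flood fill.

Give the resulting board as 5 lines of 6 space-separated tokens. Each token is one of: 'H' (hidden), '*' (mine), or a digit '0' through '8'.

H H 2 0 0 0
H H 2 0 0 0
H H 1 0 0 0
H H 1 1 1 1
H H H H H H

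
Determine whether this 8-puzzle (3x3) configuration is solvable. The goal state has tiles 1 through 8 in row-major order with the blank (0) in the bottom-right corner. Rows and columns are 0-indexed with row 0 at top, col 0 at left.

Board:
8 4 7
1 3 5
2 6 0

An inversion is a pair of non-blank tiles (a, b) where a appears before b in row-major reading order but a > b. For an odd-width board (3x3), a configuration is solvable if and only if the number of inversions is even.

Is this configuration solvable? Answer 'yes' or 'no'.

Inversions (pairs i<j in row-major order where tile[i] > tile[j] > 0): 17
17 is odd, so the puzzle is not solvable.

Answer: no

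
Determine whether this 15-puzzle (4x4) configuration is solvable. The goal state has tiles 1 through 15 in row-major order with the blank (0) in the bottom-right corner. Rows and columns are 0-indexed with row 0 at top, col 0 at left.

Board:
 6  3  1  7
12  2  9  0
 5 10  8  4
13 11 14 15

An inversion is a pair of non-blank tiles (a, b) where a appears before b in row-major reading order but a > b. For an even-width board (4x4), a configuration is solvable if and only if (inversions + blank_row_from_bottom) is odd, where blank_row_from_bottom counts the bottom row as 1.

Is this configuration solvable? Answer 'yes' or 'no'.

Answer: no

Derivation:
Inversions: 25
Blank is in row 1 (0-indexed from top), which is row 3 counting from the bottom (bottom = 1).
25 + 3 = 28, which is even, so the puzzle is not solvable.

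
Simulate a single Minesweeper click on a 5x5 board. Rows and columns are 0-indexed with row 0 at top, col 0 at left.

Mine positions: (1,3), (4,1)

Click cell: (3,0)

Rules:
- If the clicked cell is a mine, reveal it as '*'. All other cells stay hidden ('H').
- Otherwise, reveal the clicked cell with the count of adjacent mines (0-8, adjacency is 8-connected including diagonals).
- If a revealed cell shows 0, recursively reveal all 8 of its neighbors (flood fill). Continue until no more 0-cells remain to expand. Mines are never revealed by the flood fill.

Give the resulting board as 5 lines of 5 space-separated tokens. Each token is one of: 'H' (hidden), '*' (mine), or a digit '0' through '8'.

H H H H H
H H H H H
H H H H H
1 H H H H
H H H H H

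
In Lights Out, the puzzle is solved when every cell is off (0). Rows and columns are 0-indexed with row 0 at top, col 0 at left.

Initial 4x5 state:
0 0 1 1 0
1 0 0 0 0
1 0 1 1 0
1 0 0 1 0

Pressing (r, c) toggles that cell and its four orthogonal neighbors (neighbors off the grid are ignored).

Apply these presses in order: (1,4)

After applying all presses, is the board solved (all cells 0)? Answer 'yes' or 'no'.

Answer: no

Derivation:
After press 1 at (1,4):
0 0 1 1 1
1 0 0 1 1
1 0 1 1 1
1 0 0 1 0

Lights still on: 12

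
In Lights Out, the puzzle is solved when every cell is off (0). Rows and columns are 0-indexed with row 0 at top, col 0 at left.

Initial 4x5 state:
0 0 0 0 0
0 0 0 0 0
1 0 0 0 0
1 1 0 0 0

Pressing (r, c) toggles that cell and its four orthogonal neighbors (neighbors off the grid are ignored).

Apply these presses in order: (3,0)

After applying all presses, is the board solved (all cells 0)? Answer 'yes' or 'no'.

Answer: yes

Derivation:
After press 1 at (3,0):
0 0 0 0 0
0 0 0 0 0
0 0 0 0 0
0 0 0 0 0

Lights still on: 0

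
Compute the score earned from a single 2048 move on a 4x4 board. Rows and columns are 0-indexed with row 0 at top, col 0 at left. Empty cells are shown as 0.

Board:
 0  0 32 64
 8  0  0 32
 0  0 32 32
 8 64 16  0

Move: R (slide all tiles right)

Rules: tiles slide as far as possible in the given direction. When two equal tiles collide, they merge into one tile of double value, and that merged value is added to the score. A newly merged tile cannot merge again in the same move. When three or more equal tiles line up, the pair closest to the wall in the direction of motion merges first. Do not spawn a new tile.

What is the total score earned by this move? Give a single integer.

Slide right:
row 0: [0, 0, 32, 64] -> [0, 0, 32, 64]  score +0 (running 0)
row 1: [8, 0, 0, 32] -> [0, 0, 8, 32]  score +0 (running 0)
row 2: [0, 0, 32, 32] -> [0, 0, 0, 64]  score +64 (running 64)
row 3: [8, 64, 16, 0] -> [0, 8, 64, 16]  score +0 (running 64)
Board after move:
 0  0 32 64
 0  0  8 32
 0  0  0 64
 0  8 64 16

Answer: 64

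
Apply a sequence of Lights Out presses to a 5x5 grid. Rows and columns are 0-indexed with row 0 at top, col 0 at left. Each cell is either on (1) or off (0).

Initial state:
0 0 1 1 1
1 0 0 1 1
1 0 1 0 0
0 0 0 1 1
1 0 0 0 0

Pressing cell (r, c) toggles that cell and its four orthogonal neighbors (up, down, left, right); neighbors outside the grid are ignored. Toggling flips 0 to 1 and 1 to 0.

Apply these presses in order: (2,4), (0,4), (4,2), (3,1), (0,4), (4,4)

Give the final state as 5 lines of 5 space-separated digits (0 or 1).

Answer: 0 0 1 1 1
1 0 0 1 0
1 1 1 1 1
1 1 0 1 1
1 0 1 0 1

Derivation:
After press 1 at (2,4):
0 0 1 1 1
1 0 0 1 0
1 0 1 1 1
0 0 0 1 0
1 0 0 0 0

After press 2 at (0,4):
0 0 1 0 0
1 0 0 1 1
1 0 1 1 1
0 0 0 1 0
1 0 0 0 0

After press 3 at (4,2):
0 0 1 0 0
1 0 0 1 1
1 0 1 1 1
0 0 1 1 0
1 1 1 1 0

After press 4 at (3,1):
0 0 1 0 0
1 0 0 1 1
1 1 1 1 1
1 1 0 1 0
1 0 1 1 0

After press 5 at (0,4):
0 0 1 1 1
1 0 0 1 0
1 1 1 1 1
1 1 0 1 0
1 0 1 1 0

After press 6 at (4,4):
0 0 1 1 1
1 0 0 1 0
1 1 1 1 1
1 1 0 1 1
1 0 1 0 1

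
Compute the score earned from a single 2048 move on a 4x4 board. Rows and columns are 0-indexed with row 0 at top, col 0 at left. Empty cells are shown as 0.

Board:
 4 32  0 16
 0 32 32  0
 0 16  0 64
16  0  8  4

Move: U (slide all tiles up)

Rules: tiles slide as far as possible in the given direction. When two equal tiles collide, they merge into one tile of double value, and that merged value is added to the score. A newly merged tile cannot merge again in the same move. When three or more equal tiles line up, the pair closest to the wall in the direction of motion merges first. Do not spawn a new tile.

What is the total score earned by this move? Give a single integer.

Slide up:
col 0: [4, 0, 0, 16] -> [4, 16, 0, 0]  score +0 (running 0)
col 1: [32, 32, 16, 0] -> [64, 16, 0, 0]  score +64 (running 64)
col 2: [0, 32, 0, 8] -> [32, 8, 0, 0]  score +0 (running 64)
col 3: [16, 0, 64, 4] -> [16, 64, 4, 0]  score +0 (running 64)
Board after move:
 4 64 32 16
16 16  8 64
 0  0  0  4
 0  0  0  0

Answer: 64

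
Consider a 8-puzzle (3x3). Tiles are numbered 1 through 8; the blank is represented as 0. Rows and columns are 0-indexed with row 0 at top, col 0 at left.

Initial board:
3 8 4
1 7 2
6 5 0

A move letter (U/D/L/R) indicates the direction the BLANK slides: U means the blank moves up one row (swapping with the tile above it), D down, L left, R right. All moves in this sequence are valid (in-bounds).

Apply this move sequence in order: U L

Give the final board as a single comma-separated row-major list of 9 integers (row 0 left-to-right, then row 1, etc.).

After move 1 (U):
3 8 4
1 7 0
6 5 2

After move 2 (L):
3 8 4
1 0 7
6 5 2

Answer: 3, 8, 4, 1, 0, 7, 6, 5, 2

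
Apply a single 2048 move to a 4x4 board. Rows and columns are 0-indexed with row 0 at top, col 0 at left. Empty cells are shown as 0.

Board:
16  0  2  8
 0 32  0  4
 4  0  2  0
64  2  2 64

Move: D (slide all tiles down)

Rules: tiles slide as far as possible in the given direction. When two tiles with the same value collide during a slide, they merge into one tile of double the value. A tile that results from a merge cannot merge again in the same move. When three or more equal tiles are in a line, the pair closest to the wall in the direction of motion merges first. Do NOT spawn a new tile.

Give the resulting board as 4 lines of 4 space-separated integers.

Slide down:
col 0: [16, 0, 4, 64] -> [0, 16, 4, 64]
col 1: [0, 32, 0, 2] -> [0, 0, 32, 2]
col 2: [2, 0, 2, 2] -> [0, 0, 2, 4]
col 3: [8, 4, 0, 64] -> [0, 8, 4, 64]

Answer:  0  0  0  0
16  0  0  8
 4 32  2  4
64  2  4 64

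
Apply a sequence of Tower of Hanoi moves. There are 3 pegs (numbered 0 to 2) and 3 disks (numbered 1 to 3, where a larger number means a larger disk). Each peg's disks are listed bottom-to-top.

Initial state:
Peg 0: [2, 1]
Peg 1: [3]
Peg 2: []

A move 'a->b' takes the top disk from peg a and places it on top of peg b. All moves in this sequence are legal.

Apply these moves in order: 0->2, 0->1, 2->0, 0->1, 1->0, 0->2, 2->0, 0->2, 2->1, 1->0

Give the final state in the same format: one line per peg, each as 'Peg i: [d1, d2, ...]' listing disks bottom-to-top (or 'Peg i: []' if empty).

Answer: Peg 0: [1]
Peg 1: [3, 2]
Peg 2: []

Derivation:
After move 1 (0->2):
Peg 0: [2]
Peg 1: [3]
Peg 2: [1]

After move 2 (0->1):
Peg 0: []
Peg 1: [3, 2]
Peg 2: [1]

After move 3 (2->0):
Peg 0: [1]
Peg 1: [3, 2]
Peg 2: []

After move 4 (0->1):
Peg 0: []
Peg 1: [3, 2, 1]
Peg 2: []

After move 5 (1->0):
Peg 0: [1]
Peg 1: [3, 2]
Peg 2: []

After move 6 (0->2):
Peg 0: []
Peg 1: [3, 2]
Peg 2: [1]

After move 7 (2->0):
Peg 0: [1]
Peg 1: [3, 2]
Peg 2: []

After move 8 (0->2):
Peg 0: []
Peg 1: [3, 2]
Peg 2: [1]

After move 9 (2->1):
Peg 0: []
Peg 1: [3, 2, 1]
Peg 2: []

After move 10 (1->0):
Peg 0: [1]
Peg 1: [3, 2]
Peg 2: []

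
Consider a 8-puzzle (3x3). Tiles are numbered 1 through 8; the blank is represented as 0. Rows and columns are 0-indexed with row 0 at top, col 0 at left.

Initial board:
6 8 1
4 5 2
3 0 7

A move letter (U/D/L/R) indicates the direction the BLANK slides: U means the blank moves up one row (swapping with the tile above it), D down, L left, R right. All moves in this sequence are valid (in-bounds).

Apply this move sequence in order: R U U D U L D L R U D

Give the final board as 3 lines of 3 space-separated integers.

Answer: 6 5 8
4 0 1
3 7 2

Derivation:
After move 1 (R):
6 8 1
4 5 2
3 7 0

After move 2 (U):
6 8 1
4 5 0
3 7 2

After move 3 (U):
6 8 0
4 5 1
3 7 2

After move 4 (D):
6 8 1
4 5 0
3 7 2

After move 5 (U):
6 8 0
4 5 1
3 7 2

After move 6 (L):
6 0 8
4 5 1
3 7 2

After move 7 (D):
6 5 8
4 0 1
3 7 2

After move 8 (L):
6 5 8
0 4 1
3 7 2

After move 9 (R):
6 5 8
4 0 1
3 7 2

After move 10 (U):
6 0 8
4 5 1
3 7 2

After move 11 (D):
6 5 8
4 0 1
3 7 2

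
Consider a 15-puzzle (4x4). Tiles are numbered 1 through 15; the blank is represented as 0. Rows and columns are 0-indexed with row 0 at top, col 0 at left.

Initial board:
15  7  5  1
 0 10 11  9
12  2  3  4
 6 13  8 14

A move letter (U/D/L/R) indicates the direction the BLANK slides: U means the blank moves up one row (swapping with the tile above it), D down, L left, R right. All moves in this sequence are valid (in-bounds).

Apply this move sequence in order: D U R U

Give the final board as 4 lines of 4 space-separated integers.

Answer: 15  0  5  1
10  7 11  9
12  2  3  4
 6 13  8 14

Derivation:
After move 1 (D):
15  7  5  1
12 10 11  9
 0  2  3  4
 6 13  8 14

After move 2 (U):
15  7  5  1
 0 10 11  9
12  2  3  4
 6 13  8 14

After move 3 (R):
15  7  5  1
10  0 11  9
12  2  3  4
 6 13  8 14

After move 4 (U):
15  0  5  1
10  7 11  9
12  2  3  4
 6 13  8 14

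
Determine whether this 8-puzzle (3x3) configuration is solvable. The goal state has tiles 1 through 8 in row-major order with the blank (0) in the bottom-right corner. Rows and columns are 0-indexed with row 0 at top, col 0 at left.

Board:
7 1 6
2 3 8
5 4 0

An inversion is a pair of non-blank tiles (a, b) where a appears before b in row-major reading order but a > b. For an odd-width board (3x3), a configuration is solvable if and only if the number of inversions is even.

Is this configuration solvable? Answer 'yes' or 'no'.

Inversions (pairs i<j in row-major order where tile[i] > tile[j] > 0): 13
13 is odd, so the puzzle is not solvable.

Answer: no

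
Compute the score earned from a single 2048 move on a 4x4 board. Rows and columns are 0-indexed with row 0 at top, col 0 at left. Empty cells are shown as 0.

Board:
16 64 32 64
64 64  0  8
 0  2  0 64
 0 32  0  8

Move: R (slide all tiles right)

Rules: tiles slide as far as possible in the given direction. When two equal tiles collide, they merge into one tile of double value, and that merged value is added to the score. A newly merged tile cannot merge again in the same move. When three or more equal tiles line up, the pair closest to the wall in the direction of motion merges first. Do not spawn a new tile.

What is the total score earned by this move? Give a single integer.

Slide right:
row 0: [16, 64, 32, 64] -> [16, 64, 32, 64]  score +0 (running 0)
row 1: [64, 64, 0, 8] -> [0, 0, 128, 8]  score +128 (running 128)
row 2: [0, 2, 0, 64] -> [0, 0, 2, 64]  score +0 (running 128)
row 3: [0, 32, 0, 8] -> [0, 0, 32, 8]  score +0 (running 128)
Board after move:
 16  64  32  64
  0   0 128   8
  0   0   2  64
  0   0  32   8

Answer: 128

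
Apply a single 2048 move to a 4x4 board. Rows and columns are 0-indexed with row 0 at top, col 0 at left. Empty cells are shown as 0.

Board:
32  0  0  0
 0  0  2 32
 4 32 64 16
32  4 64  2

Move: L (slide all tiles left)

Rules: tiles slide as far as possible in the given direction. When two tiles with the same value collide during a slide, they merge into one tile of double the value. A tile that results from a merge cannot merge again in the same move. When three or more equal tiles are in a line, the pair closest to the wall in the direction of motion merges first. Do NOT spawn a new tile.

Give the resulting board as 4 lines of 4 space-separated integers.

Answer: 32  0  0  0
 2 32  0  0
 4 32 64 16
32  4 64  2

Derivation:
Slide left:
row 0: [32, 0, 0, 0] -> [32, 0, 0, 0]
row 1: [0, 0, 2, 32] -> [2, 32, 0, 0]
row 2: [4, 32, 64, 16] -> [4, 32, 64, 16]
row 3: [32, 4, 64, 2] -> [32, 4, 64, 2]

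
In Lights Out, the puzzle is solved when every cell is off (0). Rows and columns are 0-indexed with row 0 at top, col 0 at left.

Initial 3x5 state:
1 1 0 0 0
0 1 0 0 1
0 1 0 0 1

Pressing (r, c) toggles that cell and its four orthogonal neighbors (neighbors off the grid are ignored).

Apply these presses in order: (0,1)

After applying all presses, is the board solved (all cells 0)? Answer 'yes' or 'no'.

Answer: no

Derivation:
After press 1 at (0,1):
0 0 1 0 0
0 0 0 0 1
0 1 0 0 1

Lights still on: 4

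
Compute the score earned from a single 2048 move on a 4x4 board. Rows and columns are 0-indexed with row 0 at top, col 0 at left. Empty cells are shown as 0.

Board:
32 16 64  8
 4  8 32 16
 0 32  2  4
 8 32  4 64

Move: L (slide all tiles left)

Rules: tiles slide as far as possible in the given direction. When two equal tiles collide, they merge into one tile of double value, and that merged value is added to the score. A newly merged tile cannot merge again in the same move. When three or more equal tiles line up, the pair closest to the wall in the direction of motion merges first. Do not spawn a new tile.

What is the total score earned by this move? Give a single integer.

Slide left:
row 0: [32, 16, 64, 8] -> [32, 16, 64, 8]  score +0 (running 0)
row 1: [4, 8, 32, 16] -> [4, 8, 32, 16]  score +0 (running 0)
row 2: [0, 32, 2, 4] -> [32, 2, 4, 0]  score +0 (running 0)
row 3: [8, 32, 4, 64] -> [8, 32, 4, 64]  score +0 (running 0)
Board after move:
32 16 64  8
 4  8 32 16
32  2  4  0
 8 32  4 64

Answer: 0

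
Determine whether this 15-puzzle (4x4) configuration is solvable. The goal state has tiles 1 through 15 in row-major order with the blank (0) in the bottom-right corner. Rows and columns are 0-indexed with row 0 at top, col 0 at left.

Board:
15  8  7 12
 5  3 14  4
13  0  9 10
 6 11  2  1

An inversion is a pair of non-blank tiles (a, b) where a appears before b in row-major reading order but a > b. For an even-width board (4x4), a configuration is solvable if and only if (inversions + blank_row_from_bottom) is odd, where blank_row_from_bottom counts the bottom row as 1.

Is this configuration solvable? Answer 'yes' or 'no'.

Inversions: 69
Blank is in row 2 (0-indexed from top), which is row 2 counting from the bottom (bottom = 1).
69 + 2 = 71, which is odd, so the puzzle is solvable.

Answer: yes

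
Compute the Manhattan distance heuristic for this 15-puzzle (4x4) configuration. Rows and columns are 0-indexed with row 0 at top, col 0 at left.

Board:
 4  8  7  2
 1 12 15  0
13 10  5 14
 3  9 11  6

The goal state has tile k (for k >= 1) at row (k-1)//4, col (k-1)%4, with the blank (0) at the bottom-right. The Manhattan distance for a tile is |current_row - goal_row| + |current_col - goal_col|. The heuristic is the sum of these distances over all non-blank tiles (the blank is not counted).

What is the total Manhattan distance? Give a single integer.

Answer: 34

Derivation:
Tile 4: at (0,0), goal (0,3), distance |0-0|+|0-3| = 3
Tile 8: at (0,1), goal (1,3), distance |0-1|+|1-3| = 3
Tile 7: at (0,2), goal (1,2), distance |0-1|+|2-2| = 1
Tile 2: at (0,3), goal (0,1), distance |0-0|+|3-1| = 2
Tile 1: at (1,0), goal (0,0), distance |1-0|+|0-0| = 1
Tile 12: at (1,1), goal (2,3), distance |1-2|+|1-3| = 3
Tile 15: at (1,2), goal (3,2), distance |1-3|+|2-2| = 2
Tile 13: at (2,0), goal (3,0), distance |2-3|+|0-0| = 1
Tile 10: at (2,1), goal (2,1), distance |2-2|+|1-1| = 0
Tile 5: at (2,2), goal (1,0), distance |2-1|+|2-0| = 3
Tile 14: at (2,3), goal (3,1), distance |2-3|+|3-1| = 3
Tile 3: at (3,0), goal (0,2), distance |3-0|+|0-2| = 5
Tile 9: at (3,1), goal (2,0), distance |3-2|+|1-0| = 2
Tile 11: at (3,2), goal (2,2), distance |3-2|+|2-2| = 1
Tile 6: at (3,3), goal (1,1), distance |3-1|+|3-1| = 4
Sum: 3 + 3 + 1 + 2 + 1 + 3 + 2 + 1 + 0 + 3 + 3 + 5 + 2 + 1 + 4 = 34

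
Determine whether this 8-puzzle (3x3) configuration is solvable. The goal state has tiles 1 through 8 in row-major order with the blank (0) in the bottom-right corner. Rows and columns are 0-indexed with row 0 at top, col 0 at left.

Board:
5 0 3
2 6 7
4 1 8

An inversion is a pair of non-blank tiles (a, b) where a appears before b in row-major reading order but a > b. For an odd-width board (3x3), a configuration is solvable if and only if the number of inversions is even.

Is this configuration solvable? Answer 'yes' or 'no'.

Inversions (pairs i<j in row-major order where tile[i] > tile[j] > 0): 12
12 is even, so the puzzle is solvable.

Answer: yes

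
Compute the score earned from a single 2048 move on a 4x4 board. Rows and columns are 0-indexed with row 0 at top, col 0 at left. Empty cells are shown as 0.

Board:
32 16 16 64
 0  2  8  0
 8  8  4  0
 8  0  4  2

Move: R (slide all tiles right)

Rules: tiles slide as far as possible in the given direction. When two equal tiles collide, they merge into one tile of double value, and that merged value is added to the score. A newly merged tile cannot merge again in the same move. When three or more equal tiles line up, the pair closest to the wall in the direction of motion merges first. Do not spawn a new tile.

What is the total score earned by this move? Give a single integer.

Slide right:
row 0: [32, 16, 16, 64] -> [0, 32, 32, 64]  score +32 (running 32)
row 1: [0, 2, 8, 0] -> [0, 0, 2, 8]  score +0 (running 32)
row 2: [8, 8, 4, 0] -> [0, 0, 16, 4]  score +16 (running 48)
row 3: [8, 0, 4, 2] -> [0, 8, 4, 2]  score +0 (running 48)
Board after move:
 0 32 32 64
 0  0  2  8
 0  0 16  4
 0  8  4  2

Answer: 48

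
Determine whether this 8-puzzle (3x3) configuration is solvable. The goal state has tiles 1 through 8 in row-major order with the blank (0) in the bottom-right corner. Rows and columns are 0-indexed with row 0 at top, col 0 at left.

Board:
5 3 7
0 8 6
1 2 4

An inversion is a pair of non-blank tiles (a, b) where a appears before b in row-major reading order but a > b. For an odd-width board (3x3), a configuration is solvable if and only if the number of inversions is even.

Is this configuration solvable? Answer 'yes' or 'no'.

Answer: no

Derivation:
Inversions (pairs i<j in row-major order where tile[i] > tile[j] > 0): 17
17 is odd, so the puzzle is not solvable.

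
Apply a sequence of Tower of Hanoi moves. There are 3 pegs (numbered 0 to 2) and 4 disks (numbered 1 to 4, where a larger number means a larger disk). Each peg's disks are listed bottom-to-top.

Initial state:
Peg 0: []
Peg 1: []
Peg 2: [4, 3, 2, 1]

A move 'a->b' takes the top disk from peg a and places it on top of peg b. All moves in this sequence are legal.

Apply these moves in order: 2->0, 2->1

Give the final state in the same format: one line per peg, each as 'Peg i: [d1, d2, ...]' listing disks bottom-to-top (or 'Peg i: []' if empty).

After move 1 (2->0):
Peg 0: [1]
Peg 1: []
Peg 2: [4, 3, 2]

After move 2 (2->1):
Peg 0: [1]
Peg 1: [2]
Peg 2: [4, 3]

Answer: Peg 0: [1]
Peg 1: [2]
Peg 2: [4, 3]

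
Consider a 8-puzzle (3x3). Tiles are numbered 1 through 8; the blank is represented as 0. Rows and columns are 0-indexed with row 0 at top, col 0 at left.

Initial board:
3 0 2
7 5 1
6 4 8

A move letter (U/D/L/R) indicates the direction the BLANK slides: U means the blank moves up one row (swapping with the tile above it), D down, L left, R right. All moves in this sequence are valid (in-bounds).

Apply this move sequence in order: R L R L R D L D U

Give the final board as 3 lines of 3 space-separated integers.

After move 1 (R):
3 2 0
7 5 1
6 4 8

After move 2 (L):
3 0 2
7 5 1
6 4 8

After move 3 (R):
3 2 0
7 5 1
6 4 8

After move 4 (L):
3 0 2
7 5 1
6 4 8

After move 5 (R):
3 2 0
7 5 1
6 4 8

After move 6 (D):
3 2 1
7 5 0
6 4 8

After move 7 (L):
3 2 1
7 0 5
6 4 8

After move 8 (D):
3 2 1
7 4 5
6 0 8

After move 9 (U):
3 2 1
7 0 5
6 4 8

Answer: 3 2 1
7 0 5
6 4 8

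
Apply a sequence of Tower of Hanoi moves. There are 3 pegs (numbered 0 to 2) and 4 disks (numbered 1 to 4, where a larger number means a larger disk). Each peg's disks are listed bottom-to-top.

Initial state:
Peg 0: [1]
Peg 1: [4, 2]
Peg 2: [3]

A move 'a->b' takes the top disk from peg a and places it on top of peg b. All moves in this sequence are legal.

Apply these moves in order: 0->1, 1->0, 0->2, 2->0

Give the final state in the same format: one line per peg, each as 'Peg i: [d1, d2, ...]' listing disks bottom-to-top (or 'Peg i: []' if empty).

After move 1 (0->1):
Peg 0: []
Peg 1: [4, 2, 1]
Peg 2: [3]

After move 2 (1->0):
Peg 0: [1]
Peg 1: [4, 2]
Peg 2: [3]

After move 3 (0->2):
Peg 0: []
Peg 1: [4, 2]
Peg 2: [3, 1]

After move 4 (2->0):
Peg 0: [1]
Peg 1: [4, 2]
Peg 2: [3]

Answer: Peg 0: [1]
Peg 1: [4, 2]
Peg 2: [3]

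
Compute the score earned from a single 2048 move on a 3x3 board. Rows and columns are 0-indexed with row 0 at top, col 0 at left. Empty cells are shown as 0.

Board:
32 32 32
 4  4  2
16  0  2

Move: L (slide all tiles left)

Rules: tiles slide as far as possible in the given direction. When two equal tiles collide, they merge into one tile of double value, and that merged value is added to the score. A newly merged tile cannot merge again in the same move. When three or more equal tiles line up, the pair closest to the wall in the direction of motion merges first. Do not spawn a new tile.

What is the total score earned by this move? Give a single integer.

Slide left:
row 0: [32, 32, 32] -> [64, 32, 0]  score +64 (running 64)
row 1: [4, 4, 2] -> [8, 2, 0]  score +8 (running 72)
row 2: [16, 0, 2] -> [16, 2, 0]  score +0 (running 72)
Board after move:
64 32  0
 8  2  0
16  2  0

Answer: 72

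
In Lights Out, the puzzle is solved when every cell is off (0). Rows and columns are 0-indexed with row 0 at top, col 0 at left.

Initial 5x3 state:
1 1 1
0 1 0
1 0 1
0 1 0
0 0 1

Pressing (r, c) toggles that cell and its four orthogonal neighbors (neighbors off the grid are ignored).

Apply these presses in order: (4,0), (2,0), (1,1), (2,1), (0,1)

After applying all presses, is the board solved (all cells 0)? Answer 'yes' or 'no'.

After press 1 at (4,0):
1 1 1
0 1 0
1 0 1
1 1 0
1 1 1

After press 2 at (2,0):
1 1 1
1 1 0
0 1 1
0 1 0
1 1 1

After press 3 at (1,1):
1 0 1
0 0 1
0 0 1
0 1 0
1 1 1

After press 4 at (2,1):
1 0 1
0 1 1
1 1 0
0 0 0
1 1 1

After press 5 at (0,1):
0 1 0
0 0 1
1 1 0
0 0 0
1 1 1

Lights still on: 7

Answer: no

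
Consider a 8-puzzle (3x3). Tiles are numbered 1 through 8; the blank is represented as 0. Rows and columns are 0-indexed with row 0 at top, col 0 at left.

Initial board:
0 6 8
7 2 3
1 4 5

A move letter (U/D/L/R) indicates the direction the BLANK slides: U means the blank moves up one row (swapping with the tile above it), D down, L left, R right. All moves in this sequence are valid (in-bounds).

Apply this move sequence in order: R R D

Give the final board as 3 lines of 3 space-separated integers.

Answer: 6 8 3
7 2 0
1 4 5

Derivation:
After move 1 (R):
6 0 8
7 2 3
1 4 5

After move 2 (R):
6 8 0
7 2 3
1 4 5

After move 3 (D):
6 8 3
7 2 0
1 4 5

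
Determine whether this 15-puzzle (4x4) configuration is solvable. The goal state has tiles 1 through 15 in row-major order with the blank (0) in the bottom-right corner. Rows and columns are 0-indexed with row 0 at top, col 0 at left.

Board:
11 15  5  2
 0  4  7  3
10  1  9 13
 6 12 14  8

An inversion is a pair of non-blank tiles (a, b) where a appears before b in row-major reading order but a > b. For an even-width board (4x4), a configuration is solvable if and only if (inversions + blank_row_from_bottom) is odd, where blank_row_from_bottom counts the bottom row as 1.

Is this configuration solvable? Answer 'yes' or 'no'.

Answer: no

Derivation:
Inversions: 45
Blank is in row 1 (0-indexed from top), which is row 3 counting from the bottom (bottom = 1).
45 + 3 = 48, which is even, so the puzzle is not solvable.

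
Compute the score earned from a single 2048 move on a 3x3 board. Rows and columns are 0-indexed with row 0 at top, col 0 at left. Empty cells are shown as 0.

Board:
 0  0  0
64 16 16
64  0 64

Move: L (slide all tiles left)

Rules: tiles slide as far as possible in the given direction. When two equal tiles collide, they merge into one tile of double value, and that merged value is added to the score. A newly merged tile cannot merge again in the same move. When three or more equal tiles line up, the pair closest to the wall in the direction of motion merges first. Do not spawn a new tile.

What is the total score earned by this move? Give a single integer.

Slide left:
row 0: [0, 0, 0] -> [0, 0, 0]  score +0 (running 0)
row 1: [64, 16, 16] -> [64, 32, 0]  score +32 (running 32)
row 2: [64, 0, 64] -> [128, 0, 0]  score +128 (running 160)
Board after move:
  0   0   0
 64  32   0
128   0   0

Answer: 160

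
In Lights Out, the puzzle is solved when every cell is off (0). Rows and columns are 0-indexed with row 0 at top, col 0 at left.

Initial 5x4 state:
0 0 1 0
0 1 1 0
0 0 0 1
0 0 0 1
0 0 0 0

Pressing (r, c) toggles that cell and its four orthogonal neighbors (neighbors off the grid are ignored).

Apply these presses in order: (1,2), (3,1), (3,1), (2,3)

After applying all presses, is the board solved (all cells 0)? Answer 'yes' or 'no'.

After press 1 at (1,2):
0 0 0 0
0 0 0 1
0 0 1 1
0 0 0 1
0 0 0 0

After press 2 at (3,1):
0 0 0 0
0 0 0 1
0 1 1 1
1 1 1 1
0 1 0 0

After press 3 at (3,1):
0 0 0 0
0 0 0 1
0 0 1 1
0 0 0 1
0 0 0 0

After press 4 at (2,3):
0 0 0 0
0 0 0 0
0 0 0 0
0 0 0 0
0 0 0 0

Lights still on: 0

Answer: yes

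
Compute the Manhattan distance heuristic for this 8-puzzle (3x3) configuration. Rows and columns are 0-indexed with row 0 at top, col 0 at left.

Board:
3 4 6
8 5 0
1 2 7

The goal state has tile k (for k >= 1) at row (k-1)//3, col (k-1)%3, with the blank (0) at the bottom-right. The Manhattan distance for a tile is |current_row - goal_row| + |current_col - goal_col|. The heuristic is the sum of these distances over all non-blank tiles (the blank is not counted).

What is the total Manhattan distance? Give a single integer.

Answer: 13

Derivation:
Tile 3: (0,0)->(0,2) = 2
Tile 4: (0,1)->(1,0) = 2
Tile 6: (0,2)->(1,2) = 1
Tile 8: (1,0)->(2,1) = 2
Tile 5: (1,1)->(1,1) = 0
Tile 1: (2,0)->(0,0) = 2
Tile 2: (2,1)->(0,1) = 2
Tile 7: (2,2)->(2,0) = 2
Sum: 2 + 2 + 1 + 2 + 0 + 2 + 2 + 2 = 13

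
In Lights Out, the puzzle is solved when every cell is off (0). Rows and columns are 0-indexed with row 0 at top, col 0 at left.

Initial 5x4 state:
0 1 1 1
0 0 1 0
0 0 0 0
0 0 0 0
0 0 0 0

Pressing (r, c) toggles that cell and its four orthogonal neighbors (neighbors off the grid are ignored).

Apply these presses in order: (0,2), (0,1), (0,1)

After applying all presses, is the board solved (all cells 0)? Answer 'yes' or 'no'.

After press 1 at (0,2):
0 0 0 0
0 0 0 0
0 0 0 0
0 0 0 0
0 0 0 0

After press 2 at (0,1):
1 1 1 0
0 1 0 0
0 0 0 0
0 0 0 0
0 0 0 0

After press 3 at (0,1):
0 0 0 0
0 0 0 0
0 0 0 0
0 0 0 0
0 0 0 0

Lights still on: 0

Answer: yes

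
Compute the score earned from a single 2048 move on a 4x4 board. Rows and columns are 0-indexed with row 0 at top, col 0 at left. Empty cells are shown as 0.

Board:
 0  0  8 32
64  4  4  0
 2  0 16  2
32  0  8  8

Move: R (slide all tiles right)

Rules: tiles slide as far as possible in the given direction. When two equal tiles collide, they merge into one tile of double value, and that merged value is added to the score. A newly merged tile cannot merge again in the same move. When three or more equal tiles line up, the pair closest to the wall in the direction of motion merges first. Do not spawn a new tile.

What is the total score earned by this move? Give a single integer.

Slide right:
row 0: [0, 0, 8, 32] -> [0, 0, 8, 32]  score +0 (running 0)
row 1: [64, 4, 4, 0] -> [0, 0, 64, 8]  score +8 (running 8)
row 2: [2, 0, 16, 2] -> [0, 2, 16, 2]  score +0 (running 8)
row 3: [32, 0, 8, 8] -> [0, 0, 32, 16]  score +16 (running 24)
Board after move:
 0  0  8 32
 0  0 64  8
 0  2 16  2
 0  0 32 16

Answer: 24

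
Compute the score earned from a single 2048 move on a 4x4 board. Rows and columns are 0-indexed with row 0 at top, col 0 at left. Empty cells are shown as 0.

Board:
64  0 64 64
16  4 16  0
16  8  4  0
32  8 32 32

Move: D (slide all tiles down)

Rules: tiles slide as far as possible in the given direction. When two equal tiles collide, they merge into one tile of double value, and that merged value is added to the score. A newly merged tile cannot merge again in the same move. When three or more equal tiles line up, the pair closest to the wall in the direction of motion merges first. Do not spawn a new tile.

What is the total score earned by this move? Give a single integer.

Answer: 48

Derivation:
Slide down:
col 0: [64, 16, 16, 32] -> [0, 64, 32, 32]  score +32 (running 32)
col 1: [0, 4, 8, 8] -> [0, 0, 4, 16]  score +16 (running 48)
col 2: [64, 16, 4, 32] -> [64, 16, 4, 32]  score +0 (running 48)
col 3: [64, 0, 0, 32] -> [0, 0, 64, 32]  score +0 (running 48)
Board after move:
 0  0 64  0
64  0 16  0
32  4  4 64
32 16 32 32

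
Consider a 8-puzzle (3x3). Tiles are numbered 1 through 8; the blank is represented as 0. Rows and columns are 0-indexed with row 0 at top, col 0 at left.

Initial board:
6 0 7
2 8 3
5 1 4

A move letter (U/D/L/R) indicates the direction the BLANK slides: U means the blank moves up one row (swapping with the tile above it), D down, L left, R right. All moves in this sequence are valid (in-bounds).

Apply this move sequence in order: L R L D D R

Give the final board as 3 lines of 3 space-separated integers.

Answer: 2 6 7
5 8 3
1 0 4

Derivation:
After move 1 (L):
0 6 7
2 8 3
5 1 4

After move 2 (R):
6 0 7
2 8 3
5 1 4

After move 3 (L):
0 6 7
2 8 3
5 1 4

After move 4 (D):
2 6 7
0 8 3
5 1 4

After move 5 (D):
2 6 7
5 8 3
0 1 4

After move 6 (R):
2 6 7
5 8 3
1 0 4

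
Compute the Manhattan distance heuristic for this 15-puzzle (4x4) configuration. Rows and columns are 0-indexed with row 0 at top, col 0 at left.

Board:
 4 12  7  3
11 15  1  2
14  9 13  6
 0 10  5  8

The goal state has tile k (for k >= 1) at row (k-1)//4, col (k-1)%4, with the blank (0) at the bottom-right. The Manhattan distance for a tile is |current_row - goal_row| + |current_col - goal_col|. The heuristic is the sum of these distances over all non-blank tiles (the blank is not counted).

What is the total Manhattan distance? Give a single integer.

Answer: 37

Derivation:
Tile 4: (0,0)->(0,3) = 3
Tile 12: (0,1)->(2,3) = 4
Tile 7: (0,2)->(1,2) = 1
Tile 3: (0,3)->(0,2) = 1
Tile 11: (1,0)->(2,2) = 3
Tile 15: (1,1)->(3,2) = 3
Tile 1: (1,2)->(0,0) = 3
Tile 2: (1,3)->(0,1) = 3
Tile 14: (2,0)->(3,1) = 2
Tile 9: (2,1)->(2,0) = 1
Tile 13: (2,2)->(3,0) = 3
Tile 6: (2,3)->(1,1) = 3
Tile 10: (3,1)->(2,1) = 1
Tile 5: (3,2)->(1,0) = 4
Tile 8: (3,3)->(1,3) = 2
Sum: 3 + 4 + 1 + 1 + 3 + 3 + 3 + 3 + 2 + 1 + 3 + 3 + 1 + 4 + 2 = 37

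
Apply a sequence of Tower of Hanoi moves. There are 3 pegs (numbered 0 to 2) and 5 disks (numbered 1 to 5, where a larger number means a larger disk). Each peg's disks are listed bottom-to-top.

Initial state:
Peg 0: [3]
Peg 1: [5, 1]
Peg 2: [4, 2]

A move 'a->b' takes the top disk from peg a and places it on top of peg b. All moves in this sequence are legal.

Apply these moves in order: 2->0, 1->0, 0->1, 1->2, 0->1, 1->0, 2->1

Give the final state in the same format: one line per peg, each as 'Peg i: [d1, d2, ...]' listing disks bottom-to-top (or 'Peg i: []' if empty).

After move 1 (2->0):
Peg 0: [3, 2]
Peg 1: [5, 1]
Peg 2: [4]

After move 2 (1->0):
Peg 0: [3, 2, 1]
Peg 1: [5]
Peg 2: [4]

After move 3 (0->1):
Peg 0: [3, 2]
Peg 1: [5, 1]
Peg 2: [4]

After move 4 (1->2):
Peg 0: [3, 2]
Peg 1: [5]
Peg 2: [4, 1]

After move 5 (0->1):
Peg 0: [3]
Peg 1: [5, 2]
Peg 2: [4, 1]

After move 6 (1->0):
Peg 0: [3, 2]
Peg 1: [5]
Peg 2: [4, 1]

After move 7 (2->1):
Peg 0: [3, 2]
Peg 1: [5, 1]
Peg 2: [4]

Answer: Peg 0: [3, 2]
Peg 1: [5, 1]
Peg 2: [4]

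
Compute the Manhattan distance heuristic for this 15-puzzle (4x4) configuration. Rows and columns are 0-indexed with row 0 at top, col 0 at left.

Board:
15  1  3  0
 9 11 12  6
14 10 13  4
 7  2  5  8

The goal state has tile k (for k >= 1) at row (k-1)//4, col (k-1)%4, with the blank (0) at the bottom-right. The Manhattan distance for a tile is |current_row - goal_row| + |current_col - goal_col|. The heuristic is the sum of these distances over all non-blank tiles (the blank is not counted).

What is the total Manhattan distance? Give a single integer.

Answer: 33

Derivation:
Tile 15: at (0,0), goal (3,2), distance |0-3|+|0-2| = 5
Tile 1: at (0,1), goal (0,0), distance |0-0|+|1-0| = 1
Tile 3: at (0,2), goal (0,2), distance |0-0|+|2-2| = 0
Tile 9: at (1,0), goal (2,0), distance |1-2|+|0-0| = 1
Tile 11: at (1,1), goal (2,2), distance |1-2|+|1-2| = 2
Tile 12: at (1,2), goal (2,3), distance |1-2|+|2-3| = 2
Tile 6: at (1,3), goal (1,1), distance |1-1|+|3-1| = 2
Tile 14: at (2,0), goal (3,1), distance |2-3|+|0-1| = 2
Tile 10: at (2,1), goal (2,1), distance |2-2|+|1-1| = 0
Tile 13: at (2,2), goal (3,0), distance |2-3|+|2-0| = 3
Tile 4: at (2,3), goal (0,3), distance |2-0|+|3-3| = 2
Tile 7: at (3,0), goal (1,2), distance |3-1|+|0-2| = 4
Tile 2: at (3,1), goal (0,1), distance |3-0|+|1-1| = 3
Tile 5: at (3,2), goal (1,0), distance |3-1|+|2-0| = 4
Tile 8: at (3,3), goal (1,3), distance |3-1|+|3-3| = 2
Sum: 5 + 1 + 0 + 1 + 2 + 2 + 2 + 2 + 0 + 3 + 2 + 4 + 3 + 4 + 2 = 33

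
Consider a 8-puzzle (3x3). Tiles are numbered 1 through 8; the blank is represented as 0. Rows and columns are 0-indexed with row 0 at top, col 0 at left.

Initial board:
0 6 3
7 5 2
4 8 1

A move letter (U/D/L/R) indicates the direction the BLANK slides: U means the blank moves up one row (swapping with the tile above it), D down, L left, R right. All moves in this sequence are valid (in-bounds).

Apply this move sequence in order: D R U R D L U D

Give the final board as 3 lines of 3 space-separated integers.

Answer: 7 3 2
5 0 6
4 8 1

Derivation:
After move 1 (D):
7 6 3
0 5 2
4 8 1

After move 2 (R):
7 6 3
5 0 2
4 8 1

After move 3 (U):
7 0 3
5 6 2
4 8 1

After move 4 (R):
7 3 0
5 6 2
4 8 1

After move 5 (D):
7 3 2
5 6 0
4 8 1

After move 6 (L):
7 3 2
5 0 6
4 8 1

After move 7 (U):
7 0 2
5 3 6
4 8 1

After move 8 (D):
7 3 2
5 0 6
4 8 1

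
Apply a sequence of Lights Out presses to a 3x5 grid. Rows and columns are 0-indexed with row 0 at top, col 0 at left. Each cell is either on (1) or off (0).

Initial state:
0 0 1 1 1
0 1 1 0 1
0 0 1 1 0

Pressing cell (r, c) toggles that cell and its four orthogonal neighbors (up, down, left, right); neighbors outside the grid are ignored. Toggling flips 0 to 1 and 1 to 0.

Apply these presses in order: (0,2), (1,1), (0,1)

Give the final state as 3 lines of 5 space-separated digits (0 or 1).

Answer: 1 1 1 0 1
1 1 1 0 1
0 1 1 1 0

Derivation:
After press 1 at (0,2):
0 1 0 0 1
0 1 0 0 1
0 0 1 1 0

After press 2 at (1,1):
0 0 0 0 1
1 0 1 0 1
0 1 1 1 0

After press 3 at (0,1):
1 1 1 0 1
1 1 1 0 1
0 1 1 1 0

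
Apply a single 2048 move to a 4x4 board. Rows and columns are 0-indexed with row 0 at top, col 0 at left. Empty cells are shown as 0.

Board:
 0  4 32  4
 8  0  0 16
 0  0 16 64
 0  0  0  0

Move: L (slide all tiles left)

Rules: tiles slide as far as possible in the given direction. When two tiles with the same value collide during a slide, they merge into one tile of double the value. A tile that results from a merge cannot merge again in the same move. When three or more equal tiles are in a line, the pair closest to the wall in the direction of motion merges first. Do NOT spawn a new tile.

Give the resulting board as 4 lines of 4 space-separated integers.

Answer:  4 32  4  0
 8 16  0  0
16 64  0  0
 0  0  0  0

Derivation:
Slide left:
row 0: [0, 4, 32, 4] -> [4, 32, 4, 0]
row 1: [8, 0, 0, 16] -> [8, 16, 0, 0]
row 2: [0, 0, 16, 64] -> [16, 64, 0, 0]
row 3: [0, 0, 0, 0] -> [0, 0, 0, 0]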